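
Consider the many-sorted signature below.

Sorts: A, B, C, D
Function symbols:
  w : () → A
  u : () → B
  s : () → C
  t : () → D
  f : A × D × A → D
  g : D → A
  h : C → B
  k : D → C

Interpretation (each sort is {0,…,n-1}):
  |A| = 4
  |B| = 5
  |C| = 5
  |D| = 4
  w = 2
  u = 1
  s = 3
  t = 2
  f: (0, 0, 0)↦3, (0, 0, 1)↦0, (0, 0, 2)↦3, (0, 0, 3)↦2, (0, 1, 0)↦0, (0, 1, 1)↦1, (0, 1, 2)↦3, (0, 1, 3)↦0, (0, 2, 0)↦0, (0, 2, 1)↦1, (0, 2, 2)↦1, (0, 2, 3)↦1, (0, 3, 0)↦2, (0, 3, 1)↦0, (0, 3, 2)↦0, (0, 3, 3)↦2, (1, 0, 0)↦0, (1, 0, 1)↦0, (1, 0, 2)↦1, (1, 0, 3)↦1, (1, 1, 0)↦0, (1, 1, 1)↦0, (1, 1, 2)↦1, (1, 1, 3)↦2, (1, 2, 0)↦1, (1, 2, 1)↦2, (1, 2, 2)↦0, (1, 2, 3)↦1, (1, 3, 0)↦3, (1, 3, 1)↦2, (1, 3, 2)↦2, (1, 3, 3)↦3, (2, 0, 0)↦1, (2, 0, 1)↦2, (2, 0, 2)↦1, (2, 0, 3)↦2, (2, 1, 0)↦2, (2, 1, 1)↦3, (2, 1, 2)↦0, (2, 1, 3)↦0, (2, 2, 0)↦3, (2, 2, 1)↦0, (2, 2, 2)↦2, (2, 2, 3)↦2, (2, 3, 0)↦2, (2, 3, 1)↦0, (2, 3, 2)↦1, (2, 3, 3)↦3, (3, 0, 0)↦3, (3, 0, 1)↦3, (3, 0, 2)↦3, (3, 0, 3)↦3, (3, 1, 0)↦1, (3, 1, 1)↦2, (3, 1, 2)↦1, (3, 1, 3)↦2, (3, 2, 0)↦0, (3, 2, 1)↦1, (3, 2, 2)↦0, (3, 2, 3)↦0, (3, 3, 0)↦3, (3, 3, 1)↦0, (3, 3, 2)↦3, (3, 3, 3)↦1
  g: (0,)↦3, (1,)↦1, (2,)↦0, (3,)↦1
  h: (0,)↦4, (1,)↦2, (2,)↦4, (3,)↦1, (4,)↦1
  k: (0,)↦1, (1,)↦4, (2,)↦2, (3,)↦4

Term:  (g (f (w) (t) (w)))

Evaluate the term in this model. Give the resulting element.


  w = 2
  t = 2
  w = 2
  (f (w) (t) (w)) = f(2, 2, 2) = 2
  (g (f (w) (t) (w))) = g(2,) = 0

value = 0


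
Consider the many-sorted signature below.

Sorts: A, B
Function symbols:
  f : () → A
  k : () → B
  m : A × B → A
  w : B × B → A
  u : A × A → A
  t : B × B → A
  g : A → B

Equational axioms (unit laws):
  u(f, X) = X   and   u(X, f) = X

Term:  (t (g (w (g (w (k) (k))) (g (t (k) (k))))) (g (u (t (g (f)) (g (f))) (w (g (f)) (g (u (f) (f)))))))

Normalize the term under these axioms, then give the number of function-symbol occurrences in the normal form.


size = 23

1. (t (g (w (g (w (k) (k))) (g (t (k) (k))))) (g (u (t (g (f)) (g (f))) (w (g (f)) (g (u (f) (f)))))))  →  (t (g (w (g (w (k) (k))) (g (t (k) (k))))) (g (u (t (g (f)) (g (f))) (w (g (f)) (g (f))))))
normal form: (t (g (w (g (w (k) (k))) (g (t (k) (k))))) (g (u (t (g (f)) (g (f))) (w (g (f)) (g (f))))))


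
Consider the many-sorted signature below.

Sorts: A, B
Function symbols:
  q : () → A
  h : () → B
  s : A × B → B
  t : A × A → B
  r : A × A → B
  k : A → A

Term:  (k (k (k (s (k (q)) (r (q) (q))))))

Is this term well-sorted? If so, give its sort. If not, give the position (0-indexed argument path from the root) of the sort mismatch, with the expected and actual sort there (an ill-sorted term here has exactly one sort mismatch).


          (q) : A
        (k (q)) : A
          (q) : A
          (q) : A
        (r (q) (q)) : B
      (s (k (q)) (r (q) (q))) : B
    (k (s (k (q)) (r (q) (q)))) : ✗ arg 0 at [0, 0, 0] has sort B, expected A

ill-sorted at position [0, 0, 0]: expected A, got B


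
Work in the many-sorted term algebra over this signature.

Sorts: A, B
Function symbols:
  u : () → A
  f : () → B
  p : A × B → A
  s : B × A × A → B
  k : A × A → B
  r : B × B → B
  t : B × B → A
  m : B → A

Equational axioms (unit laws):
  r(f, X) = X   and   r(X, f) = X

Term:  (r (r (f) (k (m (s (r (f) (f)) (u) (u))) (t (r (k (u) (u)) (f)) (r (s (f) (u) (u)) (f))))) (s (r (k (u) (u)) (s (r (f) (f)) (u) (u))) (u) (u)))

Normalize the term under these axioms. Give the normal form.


1. (r (r (f) (k (m (s (r (f) (f)) (u) (u))) (t (r (k (u) (u)) (f)) (r (s (f) (u) (u)) (f))))) (s (r (k (u) (u)) (s (r (f) (f)) (u) (u))) (u) (u)))  →  (r (k (m (s (r (f) (f)) (u) (u))) (t (r (k (u) (u)) (f)) (r (s (f) (u) (u)) (f)))) (s (r (k (u) (u)) (s (r (f) (f)) (u) (u))) (u) (u)))
2. (r (k (m (s (r (f) (f)) (u) (u))) (t (r (k (u) (u)) (f)) (r (s (f) (u) (u)) (f)))) (s (r (k (u) (u)) (s (r (f) (f)) (u) (u))) (u) (u)))  →  (r (k (m (s (f) (u) (u))) (t (r (k (u) (u)) (f)) (r (s (f) (u) (u)) (f)))) (s (r (k (u) (u)) (s (r (f) (f)) (u) (u))) (u) (u)))
3. (r (k (m (s (f) (u) (u))) (t (r (k (u) (u)) (f)) (r (s (f) (u) (u)) (f)))) (s (r (k (u) (u)) (s (r (f) (f)) (u) (u))) (u) (u)))  →  (r (k (m (s (f) (u) (u))) (t (k (u) (u)) (r (s (f) (u) (u)) (f)))) (s (r (k (u) (u)) (s (r (f) (f)) (u) (u))) (u) (u)))
4. (r (k (m (s (f) (u) (u))) (t (k (u) (u)) (r (s (f) (u) (u)) (f)))) (s (r (k (u) (u)) (s (r (f) (f)) (u) (u))) (u) (u)))  →  (r (k (m (s (f) (u) (u))) (t (k (u) (u)) (s (f) (u) (u)))) (s (r (k (u) (u)) (s (r (f) (f)) (u) (u))) (u) (u)))
5. (r (k (m (s (f) (u) (u))) (t (k (u) (u)) (s (f) (u) (u)))) (s (r (k (u) (u)) (s (r (f) (f)) (u) (u))) (u) (u)))  →  (r (k (m (s (f) (u) (u))) (t (k (u) (u)) (s (f) (u) (u)))) (s (r (k (u) (u)) (s (f) (u) (u))) (u) (u)))

normal form = (r (k (m (s (f) (u) (u))) (t (k (u) (u)) (s (f) (u) (u)))) (s (r (k (u) (u)) (s (f) (u) (u))) (u) (u)))


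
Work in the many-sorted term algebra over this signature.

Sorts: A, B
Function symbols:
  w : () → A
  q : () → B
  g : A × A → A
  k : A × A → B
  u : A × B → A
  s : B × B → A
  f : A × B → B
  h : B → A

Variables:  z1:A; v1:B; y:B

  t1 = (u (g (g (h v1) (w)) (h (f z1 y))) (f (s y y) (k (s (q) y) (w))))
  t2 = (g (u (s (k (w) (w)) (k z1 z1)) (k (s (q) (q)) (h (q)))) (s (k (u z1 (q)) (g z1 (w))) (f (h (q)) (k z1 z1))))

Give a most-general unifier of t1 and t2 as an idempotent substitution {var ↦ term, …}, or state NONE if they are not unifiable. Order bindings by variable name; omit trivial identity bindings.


head clash or occurs-check failure — not unifiable

NONE (not unifiable)


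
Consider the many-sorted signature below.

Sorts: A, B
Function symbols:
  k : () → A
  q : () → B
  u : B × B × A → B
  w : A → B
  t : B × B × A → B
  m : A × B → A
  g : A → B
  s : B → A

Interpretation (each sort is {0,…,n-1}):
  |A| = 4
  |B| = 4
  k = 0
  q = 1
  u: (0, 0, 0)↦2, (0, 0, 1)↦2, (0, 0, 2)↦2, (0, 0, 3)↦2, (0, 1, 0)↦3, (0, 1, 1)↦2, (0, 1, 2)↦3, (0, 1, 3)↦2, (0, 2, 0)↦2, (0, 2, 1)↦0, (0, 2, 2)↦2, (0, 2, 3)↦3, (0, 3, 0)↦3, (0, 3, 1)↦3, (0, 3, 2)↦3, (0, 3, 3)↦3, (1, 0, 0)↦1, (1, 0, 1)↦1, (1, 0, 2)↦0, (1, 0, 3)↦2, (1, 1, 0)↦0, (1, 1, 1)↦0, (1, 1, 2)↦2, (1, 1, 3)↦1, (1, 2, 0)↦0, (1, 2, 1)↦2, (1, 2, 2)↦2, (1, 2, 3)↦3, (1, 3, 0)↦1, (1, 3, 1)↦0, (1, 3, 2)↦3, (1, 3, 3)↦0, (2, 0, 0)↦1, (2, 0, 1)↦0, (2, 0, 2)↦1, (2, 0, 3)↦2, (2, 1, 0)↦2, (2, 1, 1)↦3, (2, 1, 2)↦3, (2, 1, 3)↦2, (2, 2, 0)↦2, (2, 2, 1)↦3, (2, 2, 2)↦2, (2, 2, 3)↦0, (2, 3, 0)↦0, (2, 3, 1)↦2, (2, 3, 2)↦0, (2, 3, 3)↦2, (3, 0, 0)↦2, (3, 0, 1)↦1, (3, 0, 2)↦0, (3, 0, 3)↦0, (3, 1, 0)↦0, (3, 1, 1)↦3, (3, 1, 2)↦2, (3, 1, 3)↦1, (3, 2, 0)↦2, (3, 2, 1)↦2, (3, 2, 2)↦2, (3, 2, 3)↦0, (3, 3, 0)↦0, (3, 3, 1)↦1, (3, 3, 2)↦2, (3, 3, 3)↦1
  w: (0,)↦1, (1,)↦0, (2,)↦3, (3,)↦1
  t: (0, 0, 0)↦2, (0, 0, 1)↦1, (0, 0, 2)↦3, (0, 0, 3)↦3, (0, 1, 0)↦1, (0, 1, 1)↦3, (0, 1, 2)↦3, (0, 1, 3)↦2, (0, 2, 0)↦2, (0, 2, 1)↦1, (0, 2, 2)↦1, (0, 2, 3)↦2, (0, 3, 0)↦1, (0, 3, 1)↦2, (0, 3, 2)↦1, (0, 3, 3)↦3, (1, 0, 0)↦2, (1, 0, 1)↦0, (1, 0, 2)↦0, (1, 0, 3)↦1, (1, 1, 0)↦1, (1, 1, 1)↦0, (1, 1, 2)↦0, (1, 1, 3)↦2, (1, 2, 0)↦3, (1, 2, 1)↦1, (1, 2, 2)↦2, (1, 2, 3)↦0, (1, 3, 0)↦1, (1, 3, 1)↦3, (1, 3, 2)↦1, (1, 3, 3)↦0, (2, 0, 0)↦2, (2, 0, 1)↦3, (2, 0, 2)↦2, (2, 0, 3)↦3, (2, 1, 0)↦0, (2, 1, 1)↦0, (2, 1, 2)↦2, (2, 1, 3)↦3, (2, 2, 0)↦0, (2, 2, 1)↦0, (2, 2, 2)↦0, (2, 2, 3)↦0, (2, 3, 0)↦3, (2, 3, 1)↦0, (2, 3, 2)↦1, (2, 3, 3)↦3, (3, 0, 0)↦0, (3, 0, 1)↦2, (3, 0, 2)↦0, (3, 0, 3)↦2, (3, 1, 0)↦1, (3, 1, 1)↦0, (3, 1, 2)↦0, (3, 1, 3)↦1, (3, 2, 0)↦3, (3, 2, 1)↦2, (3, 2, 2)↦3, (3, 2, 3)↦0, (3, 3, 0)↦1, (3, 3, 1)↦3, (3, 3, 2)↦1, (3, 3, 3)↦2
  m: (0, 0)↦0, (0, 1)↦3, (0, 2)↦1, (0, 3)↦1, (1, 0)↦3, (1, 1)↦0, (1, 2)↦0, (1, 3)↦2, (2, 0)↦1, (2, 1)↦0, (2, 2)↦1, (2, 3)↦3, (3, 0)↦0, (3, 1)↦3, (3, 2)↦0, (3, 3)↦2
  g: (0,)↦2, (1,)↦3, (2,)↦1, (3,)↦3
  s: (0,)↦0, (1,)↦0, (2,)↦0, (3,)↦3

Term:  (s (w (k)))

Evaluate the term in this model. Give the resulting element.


value = 0

  k = 0
  (w (k)) = w(0,) = 1
  (s (w (k))) = s(1,) = 0


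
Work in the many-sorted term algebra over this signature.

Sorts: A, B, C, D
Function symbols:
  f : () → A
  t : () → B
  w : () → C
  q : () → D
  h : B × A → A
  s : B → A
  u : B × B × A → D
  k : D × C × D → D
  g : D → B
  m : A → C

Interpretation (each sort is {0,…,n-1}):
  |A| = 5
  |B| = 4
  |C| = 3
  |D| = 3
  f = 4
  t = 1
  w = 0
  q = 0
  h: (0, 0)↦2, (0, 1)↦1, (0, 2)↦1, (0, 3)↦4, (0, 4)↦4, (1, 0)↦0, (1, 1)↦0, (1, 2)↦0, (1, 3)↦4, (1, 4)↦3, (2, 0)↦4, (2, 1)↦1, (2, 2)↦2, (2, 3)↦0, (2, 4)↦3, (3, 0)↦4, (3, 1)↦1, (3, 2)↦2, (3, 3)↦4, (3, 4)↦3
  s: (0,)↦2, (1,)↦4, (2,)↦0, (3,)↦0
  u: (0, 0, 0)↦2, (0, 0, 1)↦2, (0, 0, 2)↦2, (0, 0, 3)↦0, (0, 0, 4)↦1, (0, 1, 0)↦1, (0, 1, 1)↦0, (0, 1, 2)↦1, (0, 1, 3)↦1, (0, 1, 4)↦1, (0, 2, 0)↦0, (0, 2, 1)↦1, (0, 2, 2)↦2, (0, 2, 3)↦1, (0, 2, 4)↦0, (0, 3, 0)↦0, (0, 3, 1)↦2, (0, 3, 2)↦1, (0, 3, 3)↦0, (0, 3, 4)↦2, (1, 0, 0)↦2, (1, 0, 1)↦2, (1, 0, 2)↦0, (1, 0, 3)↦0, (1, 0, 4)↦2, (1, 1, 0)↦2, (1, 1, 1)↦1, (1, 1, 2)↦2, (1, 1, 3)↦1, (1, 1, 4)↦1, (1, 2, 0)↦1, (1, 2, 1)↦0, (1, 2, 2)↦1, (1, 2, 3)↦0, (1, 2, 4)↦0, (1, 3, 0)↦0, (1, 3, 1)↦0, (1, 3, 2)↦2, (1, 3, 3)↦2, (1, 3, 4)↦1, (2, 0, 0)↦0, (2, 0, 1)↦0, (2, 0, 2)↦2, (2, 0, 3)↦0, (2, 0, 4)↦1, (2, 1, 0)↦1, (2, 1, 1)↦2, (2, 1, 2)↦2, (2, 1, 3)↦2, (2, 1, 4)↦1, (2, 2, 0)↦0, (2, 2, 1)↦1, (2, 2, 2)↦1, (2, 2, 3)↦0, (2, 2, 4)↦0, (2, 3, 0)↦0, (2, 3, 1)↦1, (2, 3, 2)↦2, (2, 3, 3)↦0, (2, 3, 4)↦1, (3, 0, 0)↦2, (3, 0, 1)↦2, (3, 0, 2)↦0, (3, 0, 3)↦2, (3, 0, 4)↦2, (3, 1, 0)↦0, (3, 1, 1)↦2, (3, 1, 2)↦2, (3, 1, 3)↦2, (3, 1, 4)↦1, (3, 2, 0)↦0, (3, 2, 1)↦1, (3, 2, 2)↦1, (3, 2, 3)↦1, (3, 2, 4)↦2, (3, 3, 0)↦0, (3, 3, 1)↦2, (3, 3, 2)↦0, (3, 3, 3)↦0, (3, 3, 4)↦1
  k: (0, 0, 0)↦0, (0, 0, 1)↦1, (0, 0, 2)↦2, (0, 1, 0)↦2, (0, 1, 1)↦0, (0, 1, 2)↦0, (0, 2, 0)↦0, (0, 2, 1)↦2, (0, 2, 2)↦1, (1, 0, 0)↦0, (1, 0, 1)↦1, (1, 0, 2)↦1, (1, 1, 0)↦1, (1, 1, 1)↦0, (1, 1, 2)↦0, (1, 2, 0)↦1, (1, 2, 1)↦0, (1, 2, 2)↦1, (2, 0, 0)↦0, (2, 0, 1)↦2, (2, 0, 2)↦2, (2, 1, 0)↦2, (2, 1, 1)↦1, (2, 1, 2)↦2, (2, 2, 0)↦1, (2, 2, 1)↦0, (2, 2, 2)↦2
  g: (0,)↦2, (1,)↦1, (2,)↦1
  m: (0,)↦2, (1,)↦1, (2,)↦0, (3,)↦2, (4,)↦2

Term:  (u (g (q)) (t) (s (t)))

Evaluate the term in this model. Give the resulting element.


  q = 0
  (g (q)) = g(0,) = 2
  t = 1
  t = 1
  (s (t)) = s(1,) = 4
  (u (g (q)) (t) (s (t))) = u(2, 1, 4) = 1

value = 1


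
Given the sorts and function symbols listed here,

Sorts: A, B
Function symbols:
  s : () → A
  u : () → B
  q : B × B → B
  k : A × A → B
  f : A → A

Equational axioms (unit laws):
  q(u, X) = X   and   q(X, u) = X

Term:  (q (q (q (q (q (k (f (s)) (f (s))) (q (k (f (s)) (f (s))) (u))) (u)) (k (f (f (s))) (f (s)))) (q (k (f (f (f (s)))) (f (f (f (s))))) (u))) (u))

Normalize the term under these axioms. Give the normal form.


1. (q (q (q (q (q (k (f (s)) (f (s))) (q (k (f (s)) (f (s))) (u))) (u)) (k (f (f (s))) (f (s)))) (q (k (f (f (f (s)))) (f (f (f (s))))) (u))) (u))  →  (q (q (q (q (k (f (s)) (f (s))) (q (k (f (s)) (f (s))) (u))) (u)) (k (f (f (s))) (f (s)))) (q (k (f (f (f (s)))) (f (f (f (s))))) (u)))
2. (q (q (q (q (k (f (s)) (f (s))) (q (k (f (s)) (f (s))) (u))) (u)) (k (f (f (s))) (f (s)))) (q (k (f (f (f (s)))) (f (f (f (s))))) (u)))  →  (q (q (q (k (f (s)) (f (s))) (q (k (f (s)) (f (s))) (u))) (k (f (f (s))) (f (s)))) (q (k (f (f (f (s)))) (f (f (f (s))))) (u)))
3. (q (q (q (k (f (s)) (f (s))) (q (k (f (s)) (f (s))) (u))) (k (f (f (s))) (f (s)))) (q (k (f (f (f (s)))) (f (f (f (s))))) (u)))  →  (q (q (q (k (f (s)) (f (s))) (k (f (s)) (f (s)))) (k (f (f (s))) (f (s)))) (q (k (f (f (f (s)))) (f (f (f (s))))) (u)))
4. (q (q (q (k (f (s)) (f (s))) (k (f (s)) (f (s)))) (k (f (f (s))) (f (s)))) (q (k (f (f (f (s)))) (f (f (f (s))))) (u)))  →  (q (q (q (k (f (s)) (f (s))) (k (f (s)) (f (s)))) (k (f (f (s))) (f (s)))) (k (f (f (f (s)))) (f (f (f (s))))))

normal form = (q (q (q (k (f (s)) (f (s))) (k (f (s)) (f (s)))) (k (f (f (s))) (f (s)))) (k (f (f (f (s)))) (f (f (f (s))))))


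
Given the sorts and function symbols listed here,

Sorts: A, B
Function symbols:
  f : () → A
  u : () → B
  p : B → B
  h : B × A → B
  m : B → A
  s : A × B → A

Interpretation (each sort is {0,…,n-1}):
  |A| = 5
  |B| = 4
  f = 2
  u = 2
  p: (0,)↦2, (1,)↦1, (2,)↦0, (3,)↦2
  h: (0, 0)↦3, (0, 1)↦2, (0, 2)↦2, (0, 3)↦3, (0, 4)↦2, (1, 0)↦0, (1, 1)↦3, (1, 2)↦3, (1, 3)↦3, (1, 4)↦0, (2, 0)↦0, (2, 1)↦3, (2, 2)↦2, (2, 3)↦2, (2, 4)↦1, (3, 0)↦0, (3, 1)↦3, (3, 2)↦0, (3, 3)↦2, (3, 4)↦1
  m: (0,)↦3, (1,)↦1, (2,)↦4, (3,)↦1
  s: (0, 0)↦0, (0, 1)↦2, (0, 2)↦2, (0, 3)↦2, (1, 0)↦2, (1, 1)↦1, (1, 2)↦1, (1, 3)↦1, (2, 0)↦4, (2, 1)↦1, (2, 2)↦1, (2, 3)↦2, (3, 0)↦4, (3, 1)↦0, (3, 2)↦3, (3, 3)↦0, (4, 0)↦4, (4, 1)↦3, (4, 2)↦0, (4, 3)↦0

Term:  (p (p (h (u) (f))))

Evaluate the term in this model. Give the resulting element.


value = 2

  u = 2
  f = 2
  (h (u) (f)) = h(2, 2) = 2
  (p (h (u) (f))) = p(2,) = 0
  (p (p (h (u) (f)))) = p(0,) = 2


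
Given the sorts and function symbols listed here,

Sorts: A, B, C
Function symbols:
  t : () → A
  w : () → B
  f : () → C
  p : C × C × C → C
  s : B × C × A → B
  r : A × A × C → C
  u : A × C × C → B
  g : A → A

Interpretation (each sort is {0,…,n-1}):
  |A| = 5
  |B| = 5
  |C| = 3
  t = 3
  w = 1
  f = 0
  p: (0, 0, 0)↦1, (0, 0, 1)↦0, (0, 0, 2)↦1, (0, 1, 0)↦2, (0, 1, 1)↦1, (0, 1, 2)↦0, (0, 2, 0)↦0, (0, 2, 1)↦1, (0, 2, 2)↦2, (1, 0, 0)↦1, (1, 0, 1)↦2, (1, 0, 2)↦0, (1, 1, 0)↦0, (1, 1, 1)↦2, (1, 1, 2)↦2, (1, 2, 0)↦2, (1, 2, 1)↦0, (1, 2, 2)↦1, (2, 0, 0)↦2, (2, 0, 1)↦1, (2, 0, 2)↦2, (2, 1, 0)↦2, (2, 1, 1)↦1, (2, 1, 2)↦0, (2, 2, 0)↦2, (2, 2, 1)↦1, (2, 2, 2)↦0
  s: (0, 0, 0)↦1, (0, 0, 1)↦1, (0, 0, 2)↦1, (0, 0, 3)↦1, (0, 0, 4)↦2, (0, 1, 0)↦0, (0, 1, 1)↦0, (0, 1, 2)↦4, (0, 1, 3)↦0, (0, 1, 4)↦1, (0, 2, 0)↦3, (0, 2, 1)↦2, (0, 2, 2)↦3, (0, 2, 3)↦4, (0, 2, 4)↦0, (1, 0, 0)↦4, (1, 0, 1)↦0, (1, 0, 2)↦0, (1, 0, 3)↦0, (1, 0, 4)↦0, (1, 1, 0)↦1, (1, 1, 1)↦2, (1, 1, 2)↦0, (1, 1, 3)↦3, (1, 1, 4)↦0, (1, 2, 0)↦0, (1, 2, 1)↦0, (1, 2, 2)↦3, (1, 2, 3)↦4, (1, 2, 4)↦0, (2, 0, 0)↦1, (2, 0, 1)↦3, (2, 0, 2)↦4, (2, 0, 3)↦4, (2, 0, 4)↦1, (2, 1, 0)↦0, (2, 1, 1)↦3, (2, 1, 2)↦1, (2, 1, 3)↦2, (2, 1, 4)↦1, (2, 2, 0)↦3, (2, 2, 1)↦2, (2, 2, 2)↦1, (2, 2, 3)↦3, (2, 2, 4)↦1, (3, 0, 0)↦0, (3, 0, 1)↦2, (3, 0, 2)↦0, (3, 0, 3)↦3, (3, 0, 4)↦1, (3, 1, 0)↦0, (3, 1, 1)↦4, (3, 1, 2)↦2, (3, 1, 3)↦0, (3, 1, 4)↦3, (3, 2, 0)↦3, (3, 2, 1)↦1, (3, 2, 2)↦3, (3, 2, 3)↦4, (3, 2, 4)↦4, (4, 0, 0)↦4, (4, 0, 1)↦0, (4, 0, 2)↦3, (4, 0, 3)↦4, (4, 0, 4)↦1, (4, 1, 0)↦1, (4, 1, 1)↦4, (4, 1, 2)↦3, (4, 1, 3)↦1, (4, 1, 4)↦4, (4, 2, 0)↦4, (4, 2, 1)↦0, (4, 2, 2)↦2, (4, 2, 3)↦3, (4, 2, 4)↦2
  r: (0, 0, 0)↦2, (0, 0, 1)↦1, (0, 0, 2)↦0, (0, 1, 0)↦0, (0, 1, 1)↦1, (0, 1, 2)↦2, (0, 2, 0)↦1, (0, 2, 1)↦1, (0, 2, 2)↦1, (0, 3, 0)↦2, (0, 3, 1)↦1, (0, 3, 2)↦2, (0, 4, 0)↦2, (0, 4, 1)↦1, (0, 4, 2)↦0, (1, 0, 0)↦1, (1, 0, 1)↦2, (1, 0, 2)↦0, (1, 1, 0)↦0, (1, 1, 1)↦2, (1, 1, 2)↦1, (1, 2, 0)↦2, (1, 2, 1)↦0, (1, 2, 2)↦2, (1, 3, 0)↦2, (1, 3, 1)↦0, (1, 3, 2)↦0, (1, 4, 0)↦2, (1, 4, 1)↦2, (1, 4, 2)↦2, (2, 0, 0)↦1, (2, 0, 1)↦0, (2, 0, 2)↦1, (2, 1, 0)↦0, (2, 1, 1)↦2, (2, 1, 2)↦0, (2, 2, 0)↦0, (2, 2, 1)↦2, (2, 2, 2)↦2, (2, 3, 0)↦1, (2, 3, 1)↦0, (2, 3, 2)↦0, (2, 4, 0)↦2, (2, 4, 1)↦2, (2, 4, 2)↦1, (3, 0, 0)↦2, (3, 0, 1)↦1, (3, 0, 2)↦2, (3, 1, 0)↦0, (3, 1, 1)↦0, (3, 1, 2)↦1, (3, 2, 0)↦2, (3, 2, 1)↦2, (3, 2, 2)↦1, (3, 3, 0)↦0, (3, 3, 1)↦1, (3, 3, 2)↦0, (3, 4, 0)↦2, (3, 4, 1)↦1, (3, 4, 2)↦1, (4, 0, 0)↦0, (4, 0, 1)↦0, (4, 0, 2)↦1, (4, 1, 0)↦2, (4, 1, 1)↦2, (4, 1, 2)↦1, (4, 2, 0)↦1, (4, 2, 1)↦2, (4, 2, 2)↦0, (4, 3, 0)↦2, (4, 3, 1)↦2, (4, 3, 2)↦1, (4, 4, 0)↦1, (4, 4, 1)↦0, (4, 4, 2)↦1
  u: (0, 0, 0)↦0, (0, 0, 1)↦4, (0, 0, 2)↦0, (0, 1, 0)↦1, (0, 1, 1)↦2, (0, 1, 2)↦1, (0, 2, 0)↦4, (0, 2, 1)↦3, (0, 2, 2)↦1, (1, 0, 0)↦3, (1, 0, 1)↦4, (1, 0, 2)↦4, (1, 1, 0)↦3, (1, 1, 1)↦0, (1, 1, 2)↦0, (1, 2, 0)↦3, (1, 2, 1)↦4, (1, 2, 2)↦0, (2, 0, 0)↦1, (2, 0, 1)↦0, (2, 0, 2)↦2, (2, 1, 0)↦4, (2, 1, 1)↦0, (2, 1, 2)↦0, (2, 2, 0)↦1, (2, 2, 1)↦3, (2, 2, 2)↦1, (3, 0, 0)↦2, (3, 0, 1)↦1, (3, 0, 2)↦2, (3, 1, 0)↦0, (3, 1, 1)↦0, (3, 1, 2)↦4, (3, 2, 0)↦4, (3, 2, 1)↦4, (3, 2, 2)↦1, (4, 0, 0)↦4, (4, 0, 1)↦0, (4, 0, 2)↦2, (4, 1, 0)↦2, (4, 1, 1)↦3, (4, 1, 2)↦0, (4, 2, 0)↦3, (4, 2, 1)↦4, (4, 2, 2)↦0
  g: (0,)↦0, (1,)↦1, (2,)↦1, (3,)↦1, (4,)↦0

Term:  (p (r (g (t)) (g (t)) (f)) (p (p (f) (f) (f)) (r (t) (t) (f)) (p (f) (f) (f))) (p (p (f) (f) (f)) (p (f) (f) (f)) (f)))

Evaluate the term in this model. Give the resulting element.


value = 0

  t = 3
  (g (t)) = g(3,) = 1
  t = 3
  (g (t)) = g(3,) = 1
  f = 0
  (r (g (t)) (g (t)) (f)) = r(1, 1, 0) = 0
  f = 0
  f = 0
  f = 0
  (p (f) (f) (f)) = p(0, 0, 0) = 1
  t = 3
  t = 3
  f = 0
  (r (t) (t) (f)) = r(3, 3, 0) = 0
  f = 0
  f = 0
  f = 0
  (p (f) (f) (f)) = p(0, 0, 0) = 1
  (p (p (f) (f) (f)) (r (t) (t) (f)) (p (f) (f) (f))) = p(1, 0, 1) = 2
  f = 0
  f = 0
  f = 0
  (p (f) (f) (f)) = p(0, 0, 0) = 1
  f = 0
  f = 0
  f = 0
  (p (f) (f) (f)) = p(0, 0, 0) = 1
  f = 0
  (p (p (f) (f) (f)) (p (f) (f) (f)) (f)) = p(1, 1, 0) = 0
  (p (r (g (t)) (g (t)) (f)) (p (p (f) (f) (f)) (r (t) (t) (f)) (p (f) (f) (f))) (p (p (f) (f) (f)) (p (f) (f) (f)) (f))) = p(0, 2, 0) = 0


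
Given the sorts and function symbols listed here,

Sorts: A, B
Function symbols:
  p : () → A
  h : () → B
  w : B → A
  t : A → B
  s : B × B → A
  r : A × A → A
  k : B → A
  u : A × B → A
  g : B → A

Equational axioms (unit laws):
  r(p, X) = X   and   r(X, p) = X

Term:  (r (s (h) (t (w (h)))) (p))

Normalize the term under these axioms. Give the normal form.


normal form = (s (h) (t (w (h))))

1. (r (s (h) (t (w (h)))) (p))  →  (s (h) (t (w (h))))


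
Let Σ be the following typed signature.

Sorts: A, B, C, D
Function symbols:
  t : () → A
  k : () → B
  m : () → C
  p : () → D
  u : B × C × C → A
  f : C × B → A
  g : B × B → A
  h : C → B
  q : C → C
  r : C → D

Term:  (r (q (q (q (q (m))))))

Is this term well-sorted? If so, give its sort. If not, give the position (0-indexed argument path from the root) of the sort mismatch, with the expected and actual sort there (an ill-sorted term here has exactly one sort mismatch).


          (m) : C
        (q (m)) : C
      (q (q (m))) : C
    (q (q (q (m)))) : C
  (q (q (q (q (m))))) : C
(r (q (q (q (q (m)))))) : D

well-sorted; sort = D


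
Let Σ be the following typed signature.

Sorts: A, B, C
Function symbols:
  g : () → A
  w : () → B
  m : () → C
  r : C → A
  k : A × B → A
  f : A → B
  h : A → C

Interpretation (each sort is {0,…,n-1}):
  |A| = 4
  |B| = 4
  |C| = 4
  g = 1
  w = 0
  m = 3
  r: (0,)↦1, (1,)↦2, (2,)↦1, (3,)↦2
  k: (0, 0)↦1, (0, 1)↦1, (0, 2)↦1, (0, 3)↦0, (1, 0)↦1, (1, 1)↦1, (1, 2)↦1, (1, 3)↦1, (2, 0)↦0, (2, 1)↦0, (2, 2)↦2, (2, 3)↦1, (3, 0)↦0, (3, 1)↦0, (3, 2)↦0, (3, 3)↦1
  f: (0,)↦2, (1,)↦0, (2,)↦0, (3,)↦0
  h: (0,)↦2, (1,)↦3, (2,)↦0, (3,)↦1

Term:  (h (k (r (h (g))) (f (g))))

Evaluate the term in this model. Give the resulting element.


  g = 1
  (h (g)) = h(1,) = 3
  (r (h (g))) = r(3,) = 2
  g = 1
  (f (g)) = f(1,) = 0
  (k (r (h (g))) (f (g))) = k(2, 0) = 0
  (h (k (r (h (g))) (f (g)))) = h(0,) = 2

value = 2


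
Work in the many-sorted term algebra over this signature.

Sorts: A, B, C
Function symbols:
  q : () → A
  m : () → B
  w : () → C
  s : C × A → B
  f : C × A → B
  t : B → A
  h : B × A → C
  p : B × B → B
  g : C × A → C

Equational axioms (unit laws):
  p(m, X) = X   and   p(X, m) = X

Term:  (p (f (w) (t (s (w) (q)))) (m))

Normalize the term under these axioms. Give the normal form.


1. (p (f (w) (t (s (w) (q)))) (m))  →  (f (w) (t (s (w) (q))))

normal form = (f (w) (t (s (w) (q))))


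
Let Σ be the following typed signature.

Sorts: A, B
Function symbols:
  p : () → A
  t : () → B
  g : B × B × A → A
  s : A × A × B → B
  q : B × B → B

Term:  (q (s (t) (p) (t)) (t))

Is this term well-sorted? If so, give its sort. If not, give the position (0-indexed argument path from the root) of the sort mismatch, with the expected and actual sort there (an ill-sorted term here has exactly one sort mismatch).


    (t) : B
    (p) : A
    (t) : B
  (s (t) (p) (t)) : ✗ arg 0 at [0, 0] has sort B, expected A
  (t) : B

ill-sorted at position [0, 0]: expected A, got B


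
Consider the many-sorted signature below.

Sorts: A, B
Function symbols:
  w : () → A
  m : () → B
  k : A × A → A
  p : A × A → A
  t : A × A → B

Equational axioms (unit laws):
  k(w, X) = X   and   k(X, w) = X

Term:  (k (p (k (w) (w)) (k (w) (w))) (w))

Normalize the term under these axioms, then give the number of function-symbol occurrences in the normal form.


1. (k (p (k (w) (w)) (k (w) (w))) (w))  →  (p (k (w) (w)) (k (w) (w)))
2. (p (k (w) (w)) (k (w) (w)))  →  (p (w) (k (w) (w)))
3. (p (w) (k (w) (w)))  →  (p (w) (w))
normal form: (p (w) (w))

size = 3


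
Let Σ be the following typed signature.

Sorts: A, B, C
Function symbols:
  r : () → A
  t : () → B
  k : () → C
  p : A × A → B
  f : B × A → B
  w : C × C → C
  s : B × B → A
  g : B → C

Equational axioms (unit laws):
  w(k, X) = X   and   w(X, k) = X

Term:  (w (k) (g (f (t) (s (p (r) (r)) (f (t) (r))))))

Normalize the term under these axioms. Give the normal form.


normal form = (g (f (t) (s (p (r) (r)) (f (t) (r)))))

1. (w (k) (g (f (t) (s (p (r) (r)) (f (t) (r))))))  →  (g (f (t) (s (p (r) (r)) (f (t) (r)))))


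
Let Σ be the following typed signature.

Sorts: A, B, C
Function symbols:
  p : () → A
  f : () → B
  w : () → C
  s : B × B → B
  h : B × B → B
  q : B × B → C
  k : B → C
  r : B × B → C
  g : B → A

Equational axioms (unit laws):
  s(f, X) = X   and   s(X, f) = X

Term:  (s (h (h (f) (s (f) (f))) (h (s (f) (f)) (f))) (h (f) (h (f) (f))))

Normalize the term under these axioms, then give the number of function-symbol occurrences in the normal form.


size = 13

1. (s (h (h (f) (s (f) (f))) (h (s (f) (f)) (f))) (h (f) (h (f) (f))))  →  (s (h (h (f) (f)) (h (s (f) (f)) (f))) (h (f) (h (f) (f))))
2. (s (h (h (f) (f)) (h (s (f) (f)) (f))) (h (f) (h (f) (f))))  →  (s (h (h (f) (f)) (h (f) (f))) (h (f) (h (f) (f))))
normal form: (s (h (h (f) (f)) (h (f) (f))) (h (f) (h (f) (f))))


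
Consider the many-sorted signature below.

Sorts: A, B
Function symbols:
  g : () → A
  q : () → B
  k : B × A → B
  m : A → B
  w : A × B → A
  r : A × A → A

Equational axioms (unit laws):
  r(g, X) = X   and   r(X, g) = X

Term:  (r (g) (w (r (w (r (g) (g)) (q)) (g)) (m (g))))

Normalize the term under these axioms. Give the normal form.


1. (r (g) (w (r (w (r (g) (g)) (q)) (g)) (m (g))))  →  (w (r (w (r (g) (g)) (q)) (g)) (m (g)))
2. (w (r (w (r (g) (g)) (q)) (g)) (m (g)))  →  (w (w (r (g) (g)) (q)) (m (g)))
3. (w (w (r (g) (g)) (q)) (m (g)))  →  (w (w (g) (q)) (m (g)))

normal form = (w (w (g) (q)) (m (g)))


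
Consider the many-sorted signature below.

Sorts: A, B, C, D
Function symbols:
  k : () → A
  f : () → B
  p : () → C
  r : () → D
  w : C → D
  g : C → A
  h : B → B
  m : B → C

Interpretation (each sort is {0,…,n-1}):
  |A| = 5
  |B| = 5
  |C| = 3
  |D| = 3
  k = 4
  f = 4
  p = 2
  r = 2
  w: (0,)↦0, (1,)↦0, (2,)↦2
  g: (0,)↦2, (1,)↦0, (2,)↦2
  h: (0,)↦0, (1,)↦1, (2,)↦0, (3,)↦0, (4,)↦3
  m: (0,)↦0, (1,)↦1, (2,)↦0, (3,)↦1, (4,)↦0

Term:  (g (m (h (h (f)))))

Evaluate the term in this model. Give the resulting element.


value = 2

  f = 4
  (h (f)) = h(4,) = 3
  (h (h (f))) = h(3,) = 0
  (m (h (h (f)))) = m(0,) = 0
  (g (m (h (h (f))))) = g(0,) = 2


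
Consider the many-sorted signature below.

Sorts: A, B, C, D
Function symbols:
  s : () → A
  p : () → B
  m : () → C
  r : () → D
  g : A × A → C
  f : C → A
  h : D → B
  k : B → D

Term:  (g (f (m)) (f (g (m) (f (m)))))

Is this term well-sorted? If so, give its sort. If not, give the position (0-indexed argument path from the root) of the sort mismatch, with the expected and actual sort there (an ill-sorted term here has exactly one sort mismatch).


ill-sorted at position [1, 0, 0]: expected A, got C

    (m) : C
  (f (m)) : A
      (m) : C
        (m) : C
      (f (m)) : A
    (g (m) (f (m))) : ✗ arg 0 at [1, 0, 0] has sort C, expected A


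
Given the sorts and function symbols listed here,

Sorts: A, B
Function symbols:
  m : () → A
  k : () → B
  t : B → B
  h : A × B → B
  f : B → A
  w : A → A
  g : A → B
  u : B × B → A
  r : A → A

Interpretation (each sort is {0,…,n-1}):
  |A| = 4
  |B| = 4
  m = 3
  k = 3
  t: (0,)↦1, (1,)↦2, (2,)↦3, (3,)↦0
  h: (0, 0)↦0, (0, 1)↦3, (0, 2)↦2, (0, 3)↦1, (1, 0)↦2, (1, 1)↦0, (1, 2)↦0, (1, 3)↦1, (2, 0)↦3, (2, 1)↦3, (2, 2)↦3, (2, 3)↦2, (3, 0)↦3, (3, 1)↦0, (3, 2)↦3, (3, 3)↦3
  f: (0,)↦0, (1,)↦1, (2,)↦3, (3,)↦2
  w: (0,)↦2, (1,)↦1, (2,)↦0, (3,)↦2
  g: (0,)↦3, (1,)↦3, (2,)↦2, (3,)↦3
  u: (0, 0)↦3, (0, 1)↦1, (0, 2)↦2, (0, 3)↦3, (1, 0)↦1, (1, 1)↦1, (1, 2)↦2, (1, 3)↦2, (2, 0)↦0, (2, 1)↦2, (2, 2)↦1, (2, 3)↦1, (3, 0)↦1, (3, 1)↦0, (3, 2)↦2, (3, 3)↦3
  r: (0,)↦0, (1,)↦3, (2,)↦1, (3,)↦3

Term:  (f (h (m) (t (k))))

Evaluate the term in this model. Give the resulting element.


  m = 3
  k = 3
  (t (k)) = t(3,) = 0
  (h (m) (t (k))) = h(3, 0) = 3
  (f (h (m) (t (k)))) = f(3,) = 2

value = 2


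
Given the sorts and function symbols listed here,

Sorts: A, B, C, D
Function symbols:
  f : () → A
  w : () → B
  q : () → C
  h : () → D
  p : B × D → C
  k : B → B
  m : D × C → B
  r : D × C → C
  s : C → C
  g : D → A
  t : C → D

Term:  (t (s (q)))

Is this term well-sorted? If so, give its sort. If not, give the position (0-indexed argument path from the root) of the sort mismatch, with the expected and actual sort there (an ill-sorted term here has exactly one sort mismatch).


well-sorted; sort = D

    (q) : C
  (s (q)) : C
(t (s (q))) : D


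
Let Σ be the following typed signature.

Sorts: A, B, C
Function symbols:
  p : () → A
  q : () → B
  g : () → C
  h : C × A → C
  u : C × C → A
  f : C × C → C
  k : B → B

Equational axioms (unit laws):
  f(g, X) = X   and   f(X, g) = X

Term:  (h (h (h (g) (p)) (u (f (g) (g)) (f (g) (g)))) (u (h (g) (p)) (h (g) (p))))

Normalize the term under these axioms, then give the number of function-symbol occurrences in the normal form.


1. (h (h (h (g) (p)) (u (f (g) (g)) (f (g) (g)))) (u (h (g) (p)) (h (g) (p))))  →  (h (h (h (g) (p)) (u (g) (f (g) (g)))) (u (h (g) (p)) (h (g) (p))))
2. (h (h (h (g) (p)) (u (g) (f (g) (g)))) (u (h (g) (p)) (h (g) (p))))  →  (h (h (h (g) (p)) (u (g) (g))) (u (h (g) (p)) (h (g) (p))))
normal form: (h (h (h (g) (p)) (u (g) (g))) (u (h (g) (p)) (h (g) (p))))

size = 15


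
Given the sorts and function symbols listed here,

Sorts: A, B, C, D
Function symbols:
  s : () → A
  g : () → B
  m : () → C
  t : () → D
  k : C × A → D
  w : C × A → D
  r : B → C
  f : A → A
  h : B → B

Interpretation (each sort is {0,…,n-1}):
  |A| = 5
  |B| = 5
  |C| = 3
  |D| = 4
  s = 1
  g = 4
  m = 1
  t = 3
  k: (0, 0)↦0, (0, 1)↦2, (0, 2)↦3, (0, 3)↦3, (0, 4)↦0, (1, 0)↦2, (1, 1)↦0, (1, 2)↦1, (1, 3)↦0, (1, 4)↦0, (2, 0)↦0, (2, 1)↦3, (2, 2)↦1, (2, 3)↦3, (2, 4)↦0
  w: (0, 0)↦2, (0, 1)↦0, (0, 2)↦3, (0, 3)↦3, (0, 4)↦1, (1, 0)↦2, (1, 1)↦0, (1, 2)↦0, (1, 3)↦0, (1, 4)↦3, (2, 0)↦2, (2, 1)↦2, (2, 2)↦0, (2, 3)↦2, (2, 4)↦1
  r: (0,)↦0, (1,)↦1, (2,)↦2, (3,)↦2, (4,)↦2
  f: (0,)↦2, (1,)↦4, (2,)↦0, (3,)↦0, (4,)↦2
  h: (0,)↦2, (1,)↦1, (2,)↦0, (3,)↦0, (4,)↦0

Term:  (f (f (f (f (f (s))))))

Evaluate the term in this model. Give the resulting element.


  s = 1
  (f (s)) = f(1,) = 4
  (f (f (s))) = f(4,) = 2
  (f (f (f (s)))) = f(2,) = 0
  (f (f (f (f (s))))) = f(0,) = 2
  (f (f (f (f (f (s)))))) = f(2,) = 0

value = 0


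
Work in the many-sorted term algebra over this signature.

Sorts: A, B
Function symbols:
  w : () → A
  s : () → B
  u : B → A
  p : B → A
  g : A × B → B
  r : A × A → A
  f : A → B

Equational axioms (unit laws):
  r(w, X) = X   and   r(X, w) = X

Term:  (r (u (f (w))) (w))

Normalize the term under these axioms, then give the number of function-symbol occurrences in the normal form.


1. (r (u (f (w))) (w))  →  (u (f (w)))
normal form: (u (f (w)))

size = 3


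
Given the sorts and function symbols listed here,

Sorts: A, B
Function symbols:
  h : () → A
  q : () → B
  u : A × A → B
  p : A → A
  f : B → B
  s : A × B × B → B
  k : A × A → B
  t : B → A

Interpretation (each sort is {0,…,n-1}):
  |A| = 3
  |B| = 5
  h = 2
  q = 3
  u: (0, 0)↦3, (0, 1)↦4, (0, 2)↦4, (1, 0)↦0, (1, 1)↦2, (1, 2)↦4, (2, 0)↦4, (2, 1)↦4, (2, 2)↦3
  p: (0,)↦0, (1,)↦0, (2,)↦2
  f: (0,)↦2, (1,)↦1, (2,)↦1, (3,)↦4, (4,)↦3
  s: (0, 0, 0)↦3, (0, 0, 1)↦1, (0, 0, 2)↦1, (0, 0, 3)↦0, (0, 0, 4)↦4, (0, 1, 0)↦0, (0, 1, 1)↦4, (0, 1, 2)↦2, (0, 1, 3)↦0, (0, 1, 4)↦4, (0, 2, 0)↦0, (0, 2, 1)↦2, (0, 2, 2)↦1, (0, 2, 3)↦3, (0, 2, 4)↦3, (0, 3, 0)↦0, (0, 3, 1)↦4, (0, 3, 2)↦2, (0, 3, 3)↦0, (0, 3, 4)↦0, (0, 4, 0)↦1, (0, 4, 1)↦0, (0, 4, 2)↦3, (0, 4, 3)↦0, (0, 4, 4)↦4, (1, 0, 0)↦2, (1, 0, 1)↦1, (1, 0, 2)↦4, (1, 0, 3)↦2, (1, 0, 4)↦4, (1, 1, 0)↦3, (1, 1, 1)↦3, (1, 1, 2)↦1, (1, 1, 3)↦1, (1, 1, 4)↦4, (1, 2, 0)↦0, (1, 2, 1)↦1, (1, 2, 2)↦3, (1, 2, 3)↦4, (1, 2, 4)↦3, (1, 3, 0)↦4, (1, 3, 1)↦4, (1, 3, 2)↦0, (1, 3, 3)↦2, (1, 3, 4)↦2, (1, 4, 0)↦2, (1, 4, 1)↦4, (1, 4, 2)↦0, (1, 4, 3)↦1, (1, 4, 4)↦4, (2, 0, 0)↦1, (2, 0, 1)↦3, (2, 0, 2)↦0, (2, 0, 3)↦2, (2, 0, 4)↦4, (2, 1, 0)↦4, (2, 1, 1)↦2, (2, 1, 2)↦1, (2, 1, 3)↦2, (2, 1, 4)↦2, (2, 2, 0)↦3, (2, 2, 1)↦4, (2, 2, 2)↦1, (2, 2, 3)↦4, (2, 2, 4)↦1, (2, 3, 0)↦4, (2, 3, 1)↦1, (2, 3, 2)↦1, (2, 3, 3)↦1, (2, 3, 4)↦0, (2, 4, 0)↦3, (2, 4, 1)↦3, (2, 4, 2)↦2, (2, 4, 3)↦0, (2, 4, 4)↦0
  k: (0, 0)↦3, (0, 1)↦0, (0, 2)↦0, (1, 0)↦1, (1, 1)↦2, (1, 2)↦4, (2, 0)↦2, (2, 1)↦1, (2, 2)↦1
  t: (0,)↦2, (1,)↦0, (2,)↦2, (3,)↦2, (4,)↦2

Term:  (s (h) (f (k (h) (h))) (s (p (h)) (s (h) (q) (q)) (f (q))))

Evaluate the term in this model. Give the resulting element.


  h = 2
  h = 2
  h = 2
  (k (h) (h)) = k(2, 2) = 1
  (f (k (h) (h))) = f(1,) = 1
  h = 2
  (p (h)) = p(2,) = 2
  h = 2
  q = 3
  q = 3
  (s (h) (q) (q)) = s(2, 3, 3) = 1
  q = 3
  (f (q)) = f(3,) = 4
  (s (p (h)) (s (h) (q) (q)) (f (q))) = s(2, 1, 4) = 2
  (s (h) (f (k (h) (h))) (s (p (h)) (s (h) (q) (q)) (f (q)))) = s(2, 1, 2) = 1

value = 1


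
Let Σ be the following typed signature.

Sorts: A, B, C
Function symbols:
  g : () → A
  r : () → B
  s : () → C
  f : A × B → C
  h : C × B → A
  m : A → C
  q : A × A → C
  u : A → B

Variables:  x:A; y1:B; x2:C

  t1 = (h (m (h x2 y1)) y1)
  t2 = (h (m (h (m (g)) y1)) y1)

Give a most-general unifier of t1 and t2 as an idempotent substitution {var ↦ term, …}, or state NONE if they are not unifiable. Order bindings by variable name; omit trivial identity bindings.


{x2 ↦ (m (g))}


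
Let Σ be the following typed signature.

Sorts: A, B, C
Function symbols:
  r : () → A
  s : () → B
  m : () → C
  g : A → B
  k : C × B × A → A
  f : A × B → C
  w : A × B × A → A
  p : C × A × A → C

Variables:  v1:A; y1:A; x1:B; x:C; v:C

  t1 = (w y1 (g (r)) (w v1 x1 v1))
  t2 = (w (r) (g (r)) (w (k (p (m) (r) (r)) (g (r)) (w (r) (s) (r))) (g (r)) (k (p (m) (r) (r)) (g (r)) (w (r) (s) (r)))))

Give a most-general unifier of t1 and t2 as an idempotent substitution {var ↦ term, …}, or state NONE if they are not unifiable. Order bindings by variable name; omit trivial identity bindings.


{v1 ↦ (k (p (m) (r) (r)) (g (r)) (w (r) (s) (r))), x1 ↦ (g (r)), y1 ↦ (r)}


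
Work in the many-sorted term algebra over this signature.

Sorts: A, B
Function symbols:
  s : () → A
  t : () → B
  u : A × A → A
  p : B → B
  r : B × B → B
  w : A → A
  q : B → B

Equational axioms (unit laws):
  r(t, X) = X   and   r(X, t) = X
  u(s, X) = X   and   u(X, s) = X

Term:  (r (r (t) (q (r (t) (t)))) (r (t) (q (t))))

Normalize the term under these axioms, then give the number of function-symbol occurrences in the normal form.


1. (r (r (t) (q (r (t) (t)))) (r (t) (q (t))))  →  (r (q (r (t) (t))) (r (t) (q (t))))
2. (r (q (r (t) (t))) (r (t) (q (t))))  →  (r (q (t)) (r (t) (q (t))))
3. (r (q (t)) (r (t) (q (t))))  →  (r (q (t)) (q (t)))
normal form: (r (q (t)) (q (t)))

size = 5


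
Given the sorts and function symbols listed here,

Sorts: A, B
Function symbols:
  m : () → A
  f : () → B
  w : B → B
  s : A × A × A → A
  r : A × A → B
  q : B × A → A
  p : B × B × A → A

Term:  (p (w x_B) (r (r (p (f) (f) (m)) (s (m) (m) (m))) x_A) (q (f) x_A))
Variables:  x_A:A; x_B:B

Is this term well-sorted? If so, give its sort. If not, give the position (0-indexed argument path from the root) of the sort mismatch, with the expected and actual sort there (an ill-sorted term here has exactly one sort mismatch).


    x_B : B
  (w x_B) : B
        (f) : B
        (f) : B
        (m) : A
      (p (f) (f) (m)) : A
        (m) : A
        (m) : A
        (m) : A
      (s (m) (m) (m)) : A
    (r (p (f) (f) (m)) (s (m) (m) (m))) : B
    x_A : A
  (r (r (p (f) (f) (m)) (s (m) (m) (m))) x_A) : ✗ arg 0 at [1, 0] has sort B, expected A
    (f) : B
    x_A : A
  (q (f) x_A) : A

ill-sorted at position [1, 0]: expected A, got B


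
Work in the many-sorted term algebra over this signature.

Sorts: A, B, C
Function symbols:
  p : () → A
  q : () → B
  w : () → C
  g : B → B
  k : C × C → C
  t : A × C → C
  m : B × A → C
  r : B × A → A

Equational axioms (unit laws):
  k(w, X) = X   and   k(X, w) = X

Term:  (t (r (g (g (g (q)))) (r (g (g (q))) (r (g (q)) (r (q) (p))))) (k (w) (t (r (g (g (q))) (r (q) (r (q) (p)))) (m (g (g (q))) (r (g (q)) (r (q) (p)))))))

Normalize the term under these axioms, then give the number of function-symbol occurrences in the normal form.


1. (t (r (g (g (g (q)))) (r (g (g (q))) (r (g (q)) (r (q) (p))))) (k (w) (t (r (g (g (q))) (r (q) (r (q) (p)))) (m (g (g (q))) (r (g (q)) (r (q) (p)))))))  →  (t (r (g (g (g (q)))) (r (g (g (q))) (r (g (q)) (r (q) (p))))) (t (r (g (g (q))) (r (q) (r (q) (p)))) (m (g (g (q))) (r (g (q)) (r (q) (p))))))
normal form: (t (r (g (g (g (q)))) (r (g (g (q))) (r (g (q)) (r (q) (p))))) (t (r (g (g (q))) (r (q) (r (q) (p)))) (m (g (g (q))) (r (g (q)) (r (q) (p))))))

size = 36


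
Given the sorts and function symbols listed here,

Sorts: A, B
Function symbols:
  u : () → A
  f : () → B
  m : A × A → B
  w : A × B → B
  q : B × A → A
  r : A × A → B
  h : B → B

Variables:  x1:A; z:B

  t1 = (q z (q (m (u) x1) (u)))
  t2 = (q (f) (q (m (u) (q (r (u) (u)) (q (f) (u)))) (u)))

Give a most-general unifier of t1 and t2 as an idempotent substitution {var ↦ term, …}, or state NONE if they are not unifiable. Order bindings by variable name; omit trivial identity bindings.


{x1 ↦ (q (r (u) (u)) (q (f) (u))), z ↦ (f)}


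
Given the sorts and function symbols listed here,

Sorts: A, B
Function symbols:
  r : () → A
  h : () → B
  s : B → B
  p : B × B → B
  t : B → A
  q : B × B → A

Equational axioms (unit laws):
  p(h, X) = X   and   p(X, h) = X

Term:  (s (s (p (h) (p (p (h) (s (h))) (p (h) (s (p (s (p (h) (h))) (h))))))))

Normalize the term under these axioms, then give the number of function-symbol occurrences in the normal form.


size = 8

1. (s (s (p (h) (p (p (h) (s (h))) (p (h) (s (p (s (p (h) (h))) (h))))))))  →  (s (s (p (p (h) (s (h))) (p (h) (s (p (s (p (h) (h))) (h)))))))
2. (s (s (p (p (h) (s (h))) (p (h) (s (p (s (p (h) (h))) (h)))))))  →  (s (s (p (s (h)) (p (h) (s (p (s (p (h) (h))) (h)))))))
3. (s (s (p (s (h)) (p (h) (s (p (s (p (h) (h))) (h)))))))  →  (s (s (p (s (h)) (s (p (s (p (h) (h))) (h))))))
4. (s (s (p (s (h)) (s (p (s (p (h) (h))) (h))))))  →  (s (s (p (s (h)) (s (s (p (h) (h)))))))
5. (s (s (p (s (h)) (s (s (p (h) (h)))))))  →  (s (s (p (s (h)) (s (s (h))))))
normal form: (s (s (p (s (h)) (s (s (h))))))


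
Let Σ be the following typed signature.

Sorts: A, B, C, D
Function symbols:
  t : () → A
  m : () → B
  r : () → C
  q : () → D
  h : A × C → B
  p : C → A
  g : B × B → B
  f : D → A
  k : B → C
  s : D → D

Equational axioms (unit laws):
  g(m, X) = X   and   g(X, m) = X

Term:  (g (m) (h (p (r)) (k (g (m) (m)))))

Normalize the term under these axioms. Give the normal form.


normal form = (h (p (r)) (k (m)))

1. (g (m) (h (p (r)) (k (g (m) (m)))))  →  (h (p (r)) (k (g (m) (m))))
2. (h (p (r)) (k (g (m) (m))))  →  (h (p (r)) (k (m)))


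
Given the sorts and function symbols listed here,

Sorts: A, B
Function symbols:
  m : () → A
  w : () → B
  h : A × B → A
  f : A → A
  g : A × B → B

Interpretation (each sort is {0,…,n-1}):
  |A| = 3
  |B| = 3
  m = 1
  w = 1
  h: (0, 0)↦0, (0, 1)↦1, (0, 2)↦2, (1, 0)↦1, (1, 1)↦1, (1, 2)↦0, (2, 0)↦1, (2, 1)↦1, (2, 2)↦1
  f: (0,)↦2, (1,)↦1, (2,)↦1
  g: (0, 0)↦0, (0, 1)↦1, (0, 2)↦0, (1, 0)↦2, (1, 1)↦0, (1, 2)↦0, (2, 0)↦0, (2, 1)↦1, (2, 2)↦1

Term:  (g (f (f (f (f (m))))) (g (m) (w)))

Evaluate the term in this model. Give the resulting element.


value = 2

  m = 1
  (f (m)) = f(1,) = 1
  (f (f (m))) = f(1,) = 1
  (f (f (f (m)))) = f(1,) = 1
  (f (f (f (f (m))))) = f(1,) = 1
  m = 1
  w = 1
  (g (m) (w)) = g(1, 1) = 0
  (g (f (f (f (f (m))))) (g (m) (w))) = g(1, 0) = 2


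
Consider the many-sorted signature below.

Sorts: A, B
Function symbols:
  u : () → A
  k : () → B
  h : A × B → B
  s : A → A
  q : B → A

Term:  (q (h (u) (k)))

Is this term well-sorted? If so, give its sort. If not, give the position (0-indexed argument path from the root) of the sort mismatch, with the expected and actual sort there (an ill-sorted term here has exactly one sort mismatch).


    (u) : A
    (k) : B
  (h (u) (k)) : B
(q (h (u) (k))) : A

well-sorted; sort = A


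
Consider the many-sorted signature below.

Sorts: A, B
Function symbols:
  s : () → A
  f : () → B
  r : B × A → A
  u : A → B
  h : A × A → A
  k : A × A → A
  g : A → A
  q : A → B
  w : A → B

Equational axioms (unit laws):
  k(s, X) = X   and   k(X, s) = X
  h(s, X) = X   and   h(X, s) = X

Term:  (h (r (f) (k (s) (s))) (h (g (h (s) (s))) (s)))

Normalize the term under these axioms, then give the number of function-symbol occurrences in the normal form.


size = 6

1. (h (r (f) (k (s) (s))) (h (g (h (s) (s))) (s)))  →  (h (r (f) (s)) (h (g (h (s) (s))) (s)))
2. (h (r (f) (s)) (h (g (h (s) (s))) (s)))  →  (h (r (f) (s)) (g (h (s) (s))))
3. (h (r (f) (s)) (g (h (s) (s))))  →  (h (r (f) (s)) (g (s)))
normal form: (h (r (f) (s)) (g (s)))


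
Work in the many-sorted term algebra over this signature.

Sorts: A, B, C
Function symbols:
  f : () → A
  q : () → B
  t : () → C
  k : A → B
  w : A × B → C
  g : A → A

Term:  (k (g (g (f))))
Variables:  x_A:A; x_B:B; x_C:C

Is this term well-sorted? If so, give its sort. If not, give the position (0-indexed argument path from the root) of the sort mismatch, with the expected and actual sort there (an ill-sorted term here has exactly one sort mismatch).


well-sorted; sort = B

      (f) : A
    (g (f)) : A
  (g (g (f))) : A
(k (g (g (f)))) : B
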